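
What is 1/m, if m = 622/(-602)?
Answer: -301/311 ≈ -0.96785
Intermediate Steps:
m = -311/301 (m = 622*(-1/602) = -311/301 ≈ -1.0332)
1/m = 1/(-311/301) = -301/311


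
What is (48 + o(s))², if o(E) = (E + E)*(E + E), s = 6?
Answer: 36864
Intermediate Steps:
o(E) = 4*E² (o(E) = (2*E)*(2*E) = 4*E²)
(48 + o(s))² = (48 + 4*6²)² = (48 + 4*36)² = (48 + 144)² = 192² = 36864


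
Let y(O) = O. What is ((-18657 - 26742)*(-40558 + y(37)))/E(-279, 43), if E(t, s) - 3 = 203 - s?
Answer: 1839612879/163 ≈ 1.1286e+7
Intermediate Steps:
E(t, s) = 206 - s (E(t, s) = 3 + (203 - s) = 206 - s)
((-18657 - 26742)*(-40558 + y(37)))/E(-279, 43) = ((-18657 - 26742)*(-40558 + 37))/(206 - 1*43) = (-45399*(-40521))/(206 - 43) = 1839612879/163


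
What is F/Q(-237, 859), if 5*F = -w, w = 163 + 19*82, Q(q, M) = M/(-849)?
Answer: 1461129/4295 ≈ 340.19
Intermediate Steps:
Q(q, M) = -M/849 (Q(q, M) = M*(-1/849) = -M/849)
w = 1721 (w = 163 + 1558 = 1721)
F = -1721/5 (F = (-1*1721)/5 = (⅕)*(-1721) = -1721/5 ≈ -344.20)
F/Q(-237, 859) = -1721/(5*((-1/849*859))) = -1721/(5*(-859/849)) = -1721/5*(-849/859) = 1461129/4295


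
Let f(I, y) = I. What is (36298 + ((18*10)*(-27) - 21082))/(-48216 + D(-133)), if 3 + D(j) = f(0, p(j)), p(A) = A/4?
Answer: -3452/16073 ≈ -0.21477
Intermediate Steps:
p(A) = A/4 (p(A) = A*(¼) = A/4)
D(j) = -3 (D(j) = -3 + 0 = -3)
(36298 + ((18*10)*(-27) - 21082))/(-48216 + D(-133)) = (36298 + ((18*10)*(-27) - 21082))/(-48216 - 3) = (36298 + (180*(-27) - 21082))/(-48219) = (36298 + (-4860 - 21082))*(-1/48219) = (36298 - 25942)*(-1/48219) = 10356*(-1/48219) = -3452/16073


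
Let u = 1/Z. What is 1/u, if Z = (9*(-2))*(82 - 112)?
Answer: 540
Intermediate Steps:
Z = 540 (Z = -18*(-30) = 540)
u = 1/540 ≈ 0.0018519
1/u = 1/(1/540) = 540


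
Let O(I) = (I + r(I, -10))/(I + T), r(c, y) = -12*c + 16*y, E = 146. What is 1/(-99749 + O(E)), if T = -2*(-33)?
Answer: -106/10574277 ≈ -1.0024e-5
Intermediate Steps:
T = 66
O(I) = (-160 - 11*I)/(66 + I) (O(I) = (I + (-12*I + 16*(-10)))/(I + 66) = (I + (-12*I - 160))/(66 + I) = (I + (-160 - 12*I))/(66 + I) = (-160 - 11*I)/(66 + I))
1/(-99749 + O(E)) = 1/(-99749 + (-160 - 11*146)/(66 + 146)) = 1/(-99749 + (-160 - 1606)/212) = 1/(-99749 + (1/212)*(-1766)) = 1/(-99749 - 883/106) = 1/(-10574277/106) = -106/10574277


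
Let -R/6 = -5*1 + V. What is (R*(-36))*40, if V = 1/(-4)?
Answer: -45360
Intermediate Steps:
V = -¼ (V = 1*(-¼) = -¼ ≈ -0.25000)
R = 63/2 (R = -6*(-5*1 - ¼) = -6*(-5 - ¼) = -6*(-21/4) = 63/2 ≈ 31.500)
(R*(-36))*40 = ((63/2)*(-36))*40 = -1134*40 = -45360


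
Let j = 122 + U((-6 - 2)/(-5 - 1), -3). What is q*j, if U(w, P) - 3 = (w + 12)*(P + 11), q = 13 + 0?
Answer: 9035/3 ≈ 3011.7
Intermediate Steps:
q = 13
U(w, P) = 3 + (11 + P)*(12 + w) (U(w, P) = 3 + (w + 12)*(P + 11) = 3 + (12 + w)*(11 + P) = 3 + (11 + P)*(12 + w))
j = 695/3 (j = 122 + (135 + 11*((-6 - 2)/(-5 - 1)) + 12*(-3) - 3*(-6 - 2)/(-5 - 1)) = 122 + (135 + 11*(-8/(-6)) - 36 - (-24)/(-6)) = 122 + (135 + 11*(-8*(-⅙)) - 36 - (-24)*(-1)/6) = 122 + (135 + 11*(4/3) - 36 - 3*4/3) = 122 + (135 + 44/3 - 36 - 4) = 122 + 329/3 = 695/3 ≈ 231.67)
q*j = 13*(695/3) = 9035/3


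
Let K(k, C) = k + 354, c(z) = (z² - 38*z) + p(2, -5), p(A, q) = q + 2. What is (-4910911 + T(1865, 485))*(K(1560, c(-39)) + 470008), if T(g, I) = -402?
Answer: -2317756653586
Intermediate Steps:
p(A, q) = 2 + q
c(z) = -3 + z² - 38*z (c(z) = (z² - 38*z) + (2 - 5) = (z² - 38*z) - 3 = -3 + z² - 38*z)
K(k, C) = 354 + k
(-4910911 + T(1865, 485))*(K(1560, c(-39)) + 470008) = (-4910911 - 402)*((354 + 1560) + 470008) = -4911313*(1914 + 470008) = -4911313*471922 = -2317756653586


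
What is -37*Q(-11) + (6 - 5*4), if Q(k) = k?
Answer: 393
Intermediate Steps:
-37*Q(-11) + (6 - 5*4) = -37*(-11) + (6 - 5*4) = 407 + (6 - 20) = 407 - 14 = 393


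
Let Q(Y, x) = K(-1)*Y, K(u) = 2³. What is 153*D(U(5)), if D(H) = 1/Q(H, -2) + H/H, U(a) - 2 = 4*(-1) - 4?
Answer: 2397/16 ≈ 149.81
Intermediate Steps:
K(u) = 8
U(a) = -6 (U(a) = 2 + (4*(-1) - 4) = 2 + (-4 - 4) = 2 - 8 = -6)
Q(Y, x) = 8*Y
D(H) = 1 + 1/(8*H) (D(H) = 1/(8*H) + H/H = 1*(1/(8*H)) + 1 = 1/(8*H) + 1 = 1 + 1/(8*H))
153*D(U(5)) = 153*((⅛ - 6)/(-6)) = 153*(-⅙*(-47/8)) = 153*(47/48) = 2397/16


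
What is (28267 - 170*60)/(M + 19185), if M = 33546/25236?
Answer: 10855686/11528243 ≈ 0.94166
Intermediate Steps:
M = 5591/4206 (M = 33546*(1/25236) = 5591/4206 ≈ 1.3293)
(28267 - 170*60)/(M + 19185) = (28267 - 170*60)/(5591/4206 + 19185) = (28267 - 10200)/(80697701/4206) = 18067*(4206/80697701) = 10855686/11528243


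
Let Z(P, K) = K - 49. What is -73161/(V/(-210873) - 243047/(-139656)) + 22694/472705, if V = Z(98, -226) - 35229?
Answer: -67898253213391514258/1771395703386785 ≈ -38330.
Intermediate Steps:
Z(P, K) = -49 + K
V = -35504 (V = (-49 - 226) - 35229 = -275 - 35229 = -35504)
-73161/(V/(-210873) - 243047/(-139656)) + 22694/472705 = -73161/(-35504/(-210873) - 243047/(-139656)) + 22694/472705 = -73161/(-35504*(-1/210873) - 243047*(-1/139656)) + 22694*(1/472705) = -73161/(35504/210873 + 243047/139656) + 22694/472705 = -73161/18736798885/9816559896 + 22694/472705 = -73161*9816559896/18736798885 + 22694/472705 = -718189338551256/18736798885 + 22694/472705 = -67898253213391514258/1771395703386785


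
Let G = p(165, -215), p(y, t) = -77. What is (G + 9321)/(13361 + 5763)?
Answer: 2311/4781 ≈ 0.48337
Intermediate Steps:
G = -77
(G + 9321)/(13361 + 5763) = (-77 + 9321)/(13361 + 5763) = 9244/19124 = 9244*(1/19124) = 2311/4781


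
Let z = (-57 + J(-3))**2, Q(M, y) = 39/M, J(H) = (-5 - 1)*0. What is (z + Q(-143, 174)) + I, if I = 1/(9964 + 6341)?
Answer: 582675491/179355 ≈ 3248.7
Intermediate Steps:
J(H) = 0 (J(H) = -6*0 = 0)
I = 1/16305 ≈ 6.1331e-5
z = 3249 (z = (-57 + 0)**2 = (-57)**2 = 3249)
(z + Q(-143, 174)) + I = (3249 + 39/(-143)) + 1/16305 = (3249 + 39*(-1/143)) + 1/16305 = (3249 - 3/11) + 1/16305 = 35736/11 + 1/16305 = 582675491/179355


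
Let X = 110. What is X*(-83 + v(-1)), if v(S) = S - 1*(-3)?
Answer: -8910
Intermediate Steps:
v(S) = 3 + S (v(S) = S + 3 = 3 + S)
X*(-83 + v(-1)) = 110*(-83 + (3 - 1)) = 110*(-83 + 2) = 110*(-81) = -8910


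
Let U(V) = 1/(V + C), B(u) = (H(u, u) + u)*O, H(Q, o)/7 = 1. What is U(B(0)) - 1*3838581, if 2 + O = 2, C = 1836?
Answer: -7047634715/1836 ≈ -3.8386e+6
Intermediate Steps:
O = 0 (O = -2 + 2 = 0)
H(Q, o) = 7 (H(Q, o) = 7*1 = 7)
B(u) = 0 (B(u) = (7 + u)*0 = 0)
U(V) = 1/(1836 + V) (U(V) = 1/(V + 1836) = 1/(1836 + V))
U(B(0)) - 1*3838581 = 1/(1836 + 0) - 1*3838581 = 1/1836 - 3838581 = -7047634715/1836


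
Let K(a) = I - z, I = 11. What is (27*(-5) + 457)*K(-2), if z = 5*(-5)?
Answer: 11592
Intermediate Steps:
z = -25
K(a) = 36 (K(a) = 11 - 1*(-25) = 11 + 25 = 36)
(27*(-5) + 457)*K(-2) = (27*(-5) + 457)*36 = (-135 + 457)*36 = 322*36 = 11592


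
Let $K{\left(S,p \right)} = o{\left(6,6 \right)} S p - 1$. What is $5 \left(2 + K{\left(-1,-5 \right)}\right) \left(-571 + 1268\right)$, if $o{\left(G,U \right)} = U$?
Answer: $108035$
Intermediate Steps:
$K{\left(S,p \right)} = -1 + 6 S p$ ($K{\left(S,p \right)} = 6 S p - 1 = -1 + 6 S p$)
$5 \left(2 + K{\left(-1,-5 \right)}\right) \left(-571 + 1268\right) = 5 \left(2 - \left(1 + 6 \left(-5\right)\right)\right) \left(-571 + 1268\right) = 5 \left(2 + \left(-1 + 30\right)\right) 697 = 5 \left(2 + 29\right) 697 = 5 \cdot 31 \cdot 697 = 155 \cdot 697 = 108035$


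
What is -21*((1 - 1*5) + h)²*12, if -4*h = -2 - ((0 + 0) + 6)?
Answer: -1008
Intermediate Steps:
h = 2 (h = -(-2 - ((0 + 0) + 6))/4 = -(-2 - (0 + 6))/4 = -(-2 - 1*6)/4 = -(-2 - 6)/4 = -¼*(-8) = 2)
-21*((1 - 1*5) + h)²*12 = -21*((1 - 1*5) + 2)²*12 = -21*((1 - 5) + 2)²*12 = -21*(-4 + 2)²*12 = -21*(-2)²*12 = -21*4*12 = -84*12 = -1008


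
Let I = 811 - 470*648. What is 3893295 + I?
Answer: 3589546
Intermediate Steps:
I = -303749 (I = 811 - 304560 = -303749)
3893295 + I = 3893295 - 303749 = 3589546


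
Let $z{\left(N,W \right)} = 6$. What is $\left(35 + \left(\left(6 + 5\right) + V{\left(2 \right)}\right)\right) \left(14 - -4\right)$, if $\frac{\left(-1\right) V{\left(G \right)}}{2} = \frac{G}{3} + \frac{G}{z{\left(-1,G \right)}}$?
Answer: $792$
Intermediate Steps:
$V{\left(G \right)} = - G$ ($V{\left(G \right)} = - 2 \left(\frac{G}{3} + \frac{G}{6}\right) = - 2 \frac{G}{2} = - G$)
$\left(35 + \left(\left(6 + 5\right) + V{\left(2 \right)}\right)\right) \left(14 - -4\right) = \left(35 + \left(\left(6 + 5\right) - 2\right)\right) \left(14 - -4\right) = \left(35 + \left(11 - 2\right)\right) \left(14 + 4\right) = \left(35 + 9\right) 18 = 44 \cdot 18 = 792$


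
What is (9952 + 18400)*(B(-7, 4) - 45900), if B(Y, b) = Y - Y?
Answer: -1301356800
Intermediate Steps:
B(Y, b) = 0
(9952 + 18400)*(B(-7, 4) - 45900) = (9952 + 18400)*(0 - 45900) = 28352*(-45900) = -1301356800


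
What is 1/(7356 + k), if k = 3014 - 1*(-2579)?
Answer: 1/12949 ≈ 7.7226e-5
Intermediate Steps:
k = 5593 (k = 3014 + 2579 = 5593)
1/(7356 + k) = 1/(7356 + 5593) = 1/12949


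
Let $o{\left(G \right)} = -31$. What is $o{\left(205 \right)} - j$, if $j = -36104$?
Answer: $36073$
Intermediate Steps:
$o{\left(205 \right)} - j = -31 - -36104 = -31 + 36104 = 36073$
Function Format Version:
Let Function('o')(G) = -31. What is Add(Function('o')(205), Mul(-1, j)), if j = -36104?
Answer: 36073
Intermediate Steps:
Add(Function('o')(205), Mul(-1, j)) = Add(-31, Mul(-1, -36104)) = Add(-31, 36104) = 36073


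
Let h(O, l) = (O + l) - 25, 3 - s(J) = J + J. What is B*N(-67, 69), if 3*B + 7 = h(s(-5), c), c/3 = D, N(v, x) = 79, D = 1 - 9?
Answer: -3397/3 ≈ -1132.3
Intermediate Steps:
D = -8
s(J) = 3 - 2*J (s(J) = 3 - (J + J) = 3 - 2*J)
c = -24 (c = 3*(-8) = -24)
h(O, l) = -25 + O + l
B = -43/3 (B = -7/3 + (-25 + (3 - 2*(-5)) - 24)/3 = -7/3 + (-25 + (3 + 10) - 24)/3 = -7/3 + (-25 + 13 - 24)/3 = -7/3 + (⅓)*(-36) = -7/3 - 12 = -43/3 ≈ -14.333)
B*N(-67, 69) = -43/3*79 = -3397/3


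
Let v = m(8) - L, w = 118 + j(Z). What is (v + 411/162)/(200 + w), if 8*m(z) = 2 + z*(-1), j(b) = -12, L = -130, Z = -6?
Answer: 14233/33048 ≈ 0.43068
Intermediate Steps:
m(z) = 1/4 - z/8 (m(z) = (2 + z*(-1))/8 = (2 - z)/8 = 1/4 - z/8)
w = 106 (w = 118 - 12 = 106)
v = 517/4 (v = (1/4 - 1/8*8) - 1*(-130) = (1/4 - 1) + 130 = -3/4 + 130 = 517/4 ≈ 129.25)
(v + 411/162)/(200 + w) = (517/4 + 411/162)/(200 + 106) = (517/4 + 411*(1/162))/306 = (517/4 + 137/54)*(1/306) = (14233/108)*(1/306) = 14233/33048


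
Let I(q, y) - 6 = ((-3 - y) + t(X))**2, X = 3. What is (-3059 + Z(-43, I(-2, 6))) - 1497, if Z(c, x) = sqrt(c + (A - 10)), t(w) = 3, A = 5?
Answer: -4556 + 4*I*sqrt(3) ≈ -4556.0 + 6.9282*I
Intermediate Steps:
I(q, y) = 6 + y**2 (I(q, y) = 6 + ((-3 - y) + 3)**2 = 6 + (-y)**2 = 6 + y**2)
Z(c, x) = sqrt(-5 + c) (Z(c, x) = sqrt(c + (5 - 10)) = sqrt(c - 5) = sqrt(-5 + c))
(-3059 + Z(-43, I(-2, 6))) - 1497 = (-3059 + sqrt(-5 - 43)) - 1497 = (-3059 + sqrt(-48)) - 1497 = (-3059 + 4*I*sqrt(3)) - 1497 = -4556 + 4*I*sqrt(3)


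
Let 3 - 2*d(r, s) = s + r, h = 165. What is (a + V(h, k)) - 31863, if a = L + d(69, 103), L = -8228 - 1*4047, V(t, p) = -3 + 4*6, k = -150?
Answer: -88403/2 ≈ -44202.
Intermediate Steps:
d(r, s) = 3/2 - r/2 - s/2 (d(r, s) = 3/2 - (s + r)/2 = 3/2 - (r + s)/2 = 3/2 + (-r/2 - s/2) = 3/2 - r/2 - s/2)
V(t, p) = 21 (V(t, p) = -3 + 24 = 21)
L = -12275 (L = -8228 - 4047 = -12275)
a = -24719/2 (a = -12275 + (3/2 - 1/2*69 - 1/2*103) = -12275 + (3/2 - 69/2 - 103/2) = -12275 - 169/2 = -24719/2 ≈ -12360.)
(a + V(h, k)) - 31863 = (-24719/2 + 21) - 31863 = -24677/2 - 31863 = -88403/2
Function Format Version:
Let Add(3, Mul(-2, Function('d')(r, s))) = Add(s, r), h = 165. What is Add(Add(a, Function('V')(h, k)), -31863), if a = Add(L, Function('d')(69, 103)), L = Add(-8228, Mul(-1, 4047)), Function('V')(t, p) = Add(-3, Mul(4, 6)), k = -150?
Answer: Rational(-88403, 2) ≈ -44202.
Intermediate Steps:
Function('d')(r, s) = Add(Rational(3, 2), Mul(Rational(-1, 2), r), Mul(Rational(-1, 2), s)) (Function('d')(r, s) = Add(Rational(3, 2), Mul(Rational(-1, 2), Add(s, r))) = Add(Rational(3, 2), Mul(Rational(-1, 2), Add(r, s))) = Add(Rational(3, 2), Add(Mul(Rational(-1, 2), r), Mul(Rational(-1, 2), s))) = Add(Rational(3, 2), Mul(Rational(-1, 2), r), Mul(Rational(-1, 2), s)))
Function('V')(t, p) = 21 (Function('V')(t, p) = Add(-3, 24) = 21)
L = -12275 (L = Add(-8228, -4047) = -12275)
a = Rational(-24719, 2) (a = Add(-12275, Add(Rational(3, 2), Mul(Rational(-1, 2), 69), Mul(Rational(-1, 2), 103))) = Add(-12275, Add(Rational(3, 2), Rational(-69, 2), Rational(-103, 2))) = Add(-12275, Rational(-169, 2)) = Rational(-24719, 2) ≈ -12360.)
Add(Add(a, Function('V')(h, k)), -31863) = Add(Add(Rational(-24719, 2), 21), -31863) = Add(Rational(-24677, 2), -31863) = Rational(-88403, 2)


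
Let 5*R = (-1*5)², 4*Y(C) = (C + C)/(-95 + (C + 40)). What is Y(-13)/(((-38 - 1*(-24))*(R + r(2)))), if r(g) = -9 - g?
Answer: 13/11424 ≈ 0.0011380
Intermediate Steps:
Y(C) = C/(2*(-55 + C)) (Y(C) = ((C + C)/(-95 + (C + 40)))/4 = ((2*C)/(-95 + (40 + C)))/4 = ((2*C)/(-55 + C))/4 = (2*C/(-55 + C))/4 = C/(2*(-55 + C)))
R = 5 (R = (-1*5)²/5 = (⅕)*(-5)² = (⅕)*25 = 5)
Y(-13)/(((-38 - 1*(-24))*(R + r(2)))) = ((½)*(-13)/(-55 - 13))/(((-38 - 1*(-24))*(5 + (-9 - 1*2)))) = ((½)*(-13)/(-68))/(((-38 + 24)*(5 + (-9 - 2)))) = ((½)*(-13)*(-1/68))/((-14*(5 - 11))) = 13/(136*((-14*(-6)))) = (13/136)/84 = (13/136)*(1/84) = 13/11424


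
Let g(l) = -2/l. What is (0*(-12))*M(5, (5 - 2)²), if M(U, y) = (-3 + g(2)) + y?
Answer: 0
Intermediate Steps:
M(U, y) = -4 + y (M(U, y) = (-3 - 2/2) + y = (-3 - 2*½) + y = (-3 - 1) + y = -4 + y)
(0*(-12))*M(5, (5 - 2)²) = (0*(-12))*(-4 + (5 - 2)²) = 0*(-4 + 3²) = 0*(-4 + 9) = 0*5 = 0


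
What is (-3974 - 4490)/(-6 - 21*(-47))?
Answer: -8464/981 ≈ -8.6279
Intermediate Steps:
(-3974 - 4490)/(-6 - 21*(-47)) = -8464/(-6 + 987) = -8464/981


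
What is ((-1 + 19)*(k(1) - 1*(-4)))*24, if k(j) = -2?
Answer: 864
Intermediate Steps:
((-1 + 19)*(k(1) - 1*(-4)))*24 = ((-1 + 19)*(-2 - 1*(-4)))*24 = (18*(-2 + 4))*24 = (18*2)*24 = 36*24 = 864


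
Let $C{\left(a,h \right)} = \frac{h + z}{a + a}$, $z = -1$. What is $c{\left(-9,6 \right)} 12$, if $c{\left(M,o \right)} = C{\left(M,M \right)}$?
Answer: $\frac{20}{3} \approx 6.6667$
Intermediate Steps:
$C{\left(a,h \right)} = \frac{-1 + h}{2 a}$ ($C{\left(a,h \right)} = \frac{h - 1}{a + a} = \frac{-1 + h}{2 a}$)
$c{\left(M,o \right)} = \frac{-1 + M}{2 M}$
$c{\left(-9,6 \right)} 12 = \frac{-1 - 9}{2 \left(-9\right)} 12 = \frac{1}{2} \left(- \frac{1}{9}\right) \left(-10\right) 12 = \frac{5}{9} \cdot 12 = \frac{20}{3}$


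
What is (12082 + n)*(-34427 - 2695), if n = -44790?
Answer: 1214186376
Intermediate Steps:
(12082 + n)*(-34427 - 2695) = (12082 - 44790)*(-34427 - 2695) = -32708*(-37122) = 1214186376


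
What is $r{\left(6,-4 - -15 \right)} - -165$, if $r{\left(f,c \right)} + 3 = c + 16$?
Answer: $189$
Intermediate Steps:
$r{\left(f,c \right)} = 13 + c$ ($r{\left(f,c \right)} = -3 + \left(c + 16\right) = -3 + \left(16 + c\right) = 13 + c$)
$r{\left(6,-4 - -15 \right)} - -165 = \left(13 - -11\right) - -165 = \left(13 + \left(-4 + 15\right)\right) + 165 = \left(13 + 11\right) + 165 = 24 + 165 = 189$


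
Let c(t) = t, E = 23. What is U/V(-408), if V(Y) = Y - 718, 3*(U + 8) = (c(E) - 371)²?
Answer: -20180/563 ≈ -35.844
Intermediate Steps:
U = 40360 (U = -8 + (23 - 371)²/3 = -8 + (⅓)*(-348)² = -8 + (⅓)*121104 = -8 + 40368 = 40360)
V(Y) = -718 + Y
U/V(-408) = 40360/(-718 - 408) = 40360/(-1126) = 40360*(-1/1126) = -20180/563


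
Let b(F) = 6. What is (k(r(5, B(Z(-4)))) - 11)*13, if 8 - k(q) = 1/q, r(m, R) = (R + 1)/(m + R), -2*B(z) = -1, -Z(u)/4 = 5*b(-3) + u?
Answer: -260/3 ≈ -86.667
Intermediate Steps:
Z(u) = -120 - 4*u (Z(u) = -4*(5*6 + u) = -4*(30 + u) = -120 - 4*u)
B(z) = ½ (B(z) = -½*(-1) = ½)
r(m, R) = (1 + R)/(R + m)
k(q) = 8 - 1/q
(k(r(5, B(Z(-4)))) - 11)*13 = ((8 - 1/((1 + ½)/(½ + 5))) - 11)*13 = ((8 - 1/((3/2)/(11/2))) - 11)*13 = ((8 - 1/((2/11)*(3/2))) - 11)*13 = ((8 - 1/3/11) - 11)*13 = ((8 - 1*11/3) - 11)*13 = ((8 - 11/3) - 11)*13 = (13/3 - 11)*13 = -20/3*13 = -260/3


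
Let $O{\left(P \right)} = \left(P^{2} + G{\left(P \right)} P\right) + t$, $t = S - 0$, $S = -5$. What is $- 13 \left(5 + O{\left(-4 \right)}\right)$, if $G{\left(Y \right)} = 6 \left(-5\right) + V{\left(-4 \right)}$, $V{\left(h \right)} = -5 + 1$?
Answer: $-1976$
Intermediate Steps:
$V{\left(h \right)} = -4$
$G{\left(Y \right)} = -34$ ($G{\left(Y \right)} = 6 \left(-5\right) - 4 = -30 - 4 = -34$)
$t = -5$ ($t = -5 - 0 = -5 + 0 = -5$)
$O{\left(P \right)} = -5 + P^{2} - 34 P$ ($O{\left(P \right)} = \left(P^{2} - 34 P\right) - 5 = -5 + P^{2} - 34 P$)
$- 13 \left(5 + O{\left(-4 \right)}\right) = - 13 \left(5 - \left(-131 - 16\right)\right) = - 13 \left(5 + \left(-5 + 16 + 136\right)\right) = - 13 \left(5 + 147\right) = \left(-13\right) 152 = -1976$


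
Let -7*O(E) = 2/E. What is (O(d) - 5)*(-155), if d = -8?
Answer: 21545/28 ≈ 769.46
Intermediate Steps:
O(E) = -2/(7*E)
(O(d) - 5)*(-155) = (-2/7/(-8) - 5)*(-155) = (-2/7*(-⅛) - 5)*(-155) = (1/28 - 5)*(-155) = -139/28*(-155) = 21545/28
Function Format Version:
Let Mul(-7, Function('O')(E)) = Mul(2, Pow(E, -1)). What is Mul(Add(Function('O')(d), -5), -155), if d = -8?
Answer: Rational(21545, 28) ≈ 769.46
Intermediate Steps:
Function('O')(E) = Mul(Rational(-2, 7), Pow(E, -1)) (Function('O')(E) = Mul(Rational(-1, 7), Mul(2, Pow(E, -1))) = Mul(Rational(-2, 7), Pow(E, -1)))
Mul(Add(Function('O')(d), -5), -155) = Mul(Add(Mul(Rational(-2, 7), Pow(-8, -1)), -5), -155) = Mul(Add(Mul(Rational(-2, 7), Rational(-1, 8)), -5), -155) = Mul(Add(Rational(1, 28), -5), -155) = Mul(Rational(-139, 28), -155) = Rational(21545, 28)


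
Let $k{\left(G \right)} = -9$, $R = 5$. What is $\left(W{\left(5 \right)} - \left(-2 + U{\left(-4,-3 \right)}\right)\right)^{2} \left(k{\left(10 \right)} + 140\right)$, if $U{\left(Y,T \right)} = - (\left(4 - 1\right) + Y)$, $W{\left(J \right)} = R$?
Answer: $4716$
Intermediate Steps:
$W{\left(J \right)} = 5$
$U{\left(Y,T \right)} = -3 - Y$ ($U{\left(Y,T \right)} = - (3 + Y) = -3 - Y$)
$\left(W{\left(5 \right)} - \left(-2 + U{\left(-4,-3 \right)}\right)\right)^{2} \left(k{\left(10 \right)} + 140\right) = \left(5 + \left(2 - \left(-3 - -4\right)\right)\right)^{2} \left(-9 + 140\right) = \left(5 + \left(2 - \left(-3 + 4\right)\right)\right)^{2} \cdot 131 = \left(5 + \left(2 - 1\right)\right)^{2} \cdot 131 = \left(5 + 1\right)^{2} \cdot 131 = 6^{2} \cdot 131 = 36 \cdot 131 = 4716$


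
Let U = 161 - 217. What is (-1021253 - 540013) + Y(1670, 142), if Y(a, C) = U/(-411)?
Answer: -641680270/411 ≈ -1.5613e+6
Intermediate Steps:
U = -56
Y(a, C) = 56/411 (Y(a, C) = -56/(-411) = -56*(-1/411) = 56/411)
(-1021253 - 540013) + Y(1670, 142) = (-1021253 - 540013) + 56/411 = -1561266 + 56/411 = -641680270/411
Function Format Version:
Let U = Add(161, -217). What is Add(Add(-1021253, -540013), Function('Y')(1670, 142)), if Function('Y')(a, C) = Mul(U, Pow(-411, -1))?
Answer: Rational(-641680270, 411) ≈ -1.5613e+6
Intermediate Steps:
U = -56
Function('Y')(a, C) = Rational(56, 411) (Function('Y')(a, C) = Mul(-56, Pow(-411, -1)) = Mul(-56, Rational(-1, 411)) = Rational(56, 411))
Add(Add(-1021253, -540013), Function('Y')(1670, 142)) = Add(Add(-1021253, -540013), Rational(56, 411)) = Add(-1561266, Rational(56, 411)) = Rational(-641680270, 411)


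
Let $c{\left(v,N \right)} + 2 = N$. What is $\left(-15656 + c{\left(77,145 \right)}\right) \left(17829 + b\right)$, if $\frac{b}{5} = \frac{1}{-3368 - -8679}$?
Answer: $- \frac{1468923239712}{5311} \approx -2.7658 \cdot 10^{8}$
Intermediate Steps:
$c{\left(v,N \right)} = -2 + N$
$b = \frac{5}{5311}$ ($b = \frac{5}{-3368 - -8679} = \frac{5}{-3368 + 8679} = \frac{5}{5311} \approx 0.00094144$)
$\left(-15656 + c{\left(77,145 \right)}\right) \left(17829 + b\right) = \left(-15656 + \left(-2 + 145\right)\right) \left(17829 + \frac{5}{5311}\right) = \left(-15656 + 143\right) \frac{94689824}{5311} = \left(-15513\right) \frac{94689824}{5311} = - \frac{1468923239712}{5311}$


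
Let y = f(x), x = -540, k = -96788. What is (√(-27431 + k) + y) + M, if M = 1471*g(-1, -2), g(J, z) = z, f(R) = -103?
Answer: -3045 + I*√124219 ≈ -3045.0 + 352.45*I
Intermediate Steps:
y = -103
M = -2942 (M = 1471*(-2) = -2942)
(√(-27431 + k) + y) + M = (√(-27431 - 96788) - 103) - 2942 = (√(-124219) - 103) - 2942 = (I*√124219 - 103) - 2942 = (-103 + I*√124219) - 2942 = -3045 + I*√124219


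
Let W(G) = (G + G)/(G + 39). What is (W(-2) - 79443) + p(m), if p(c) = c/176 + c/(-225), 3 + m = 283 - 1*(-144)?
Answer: -14549909161/183150 ≈ -79443.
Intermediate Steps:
W(G) = 2*G/(39 + G) (W(G) = (2*G)/(39 + G) = 2*G/(39 + G))
m = 424 (m = -3 + (283 - 1*(-144)) = -3 + (283 + 144) = -3 + 427 = 424)
p(c) = 49*c/39600 (p(c) = c*(1/176) + c*(-1/225) = c/176 - c/225 = 49*c/39600)
(W(-2) - 79443) + p(m) = (2*(-2)/(39 - 2) - 79443) + (49/39600)*424 = (2*(-2)/37 - 79443) + 2597/4950 = (2*(-2)*(1/37) - 79443) + 2597/4950 = (-4/37 - 79443) + 2597/4950 = -2939395/37 + 2597/4950 = -14549909161/183150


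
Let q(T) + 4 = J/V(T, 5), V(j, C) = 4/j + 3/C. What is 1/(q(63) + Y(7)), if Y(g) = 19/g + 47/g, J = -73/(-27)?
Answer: 4389/41711 ≈ 0.10522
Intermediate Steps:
V(j, C) = 3/C + 4/j
J = 73/27 (J = -73*(-1/27) = 73/27 ≈ 2.7037)
Y(g) = 66/g
q(T) = -4 + 73/(27*(⅗ + 4/T)) (q(T) = -4 + 73/(27*(3/5 + 4/T)) = -4 + 73/(27*(3*(⅕) + 4/T)) = -4 + 73/(27*(⅗ + 4/T)))
1/(q(63) + Y(7)) = 1/((-2160 + 41*63)/(27*(20 + 3*63)) + 66/7) = 1/((-2160 + 2583)/(27*(20 + 189)) + 66*(⅐)) = 1/((1/27)*423/209 + 66/7) = 1/((1/27)*(1/209)*423 + 66/7) = 1/(47/627 + 66/7) = 1/(41711/4389) = 4389/41711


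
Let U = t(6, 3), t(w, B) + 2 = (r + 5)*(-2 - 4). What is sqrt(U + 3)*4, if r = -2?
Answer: 4*I*sqrt(17) ≈ 16.492*I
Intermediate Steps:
t(w, B) = -20 (t(w, B) = -2 + (-2 + 5)*(-2 - 4) = -2 + 3*(-6) = -2 - 18 = -20)
U = -20
sqrt(U + 3)*4 = sqrt(-20 + 3)*4 = sqrt(-17)*4 = (I*sqrt(17))*4 = 4*I*sqrt(17)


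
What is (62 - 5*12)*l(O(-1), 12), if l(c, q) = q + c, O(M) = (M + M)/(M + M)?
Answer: 26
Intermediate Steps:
O(M) = 1 (O(M) = (2*M)/((2*M)) = (2*M)*(1/(2*M)) = 1)
l(c, q) = c + q
(62 - 5*12)*l(O(-1), 12) = (62 - 5*12)*(1 + 12) = (62 - 60)*13 = 2*13 = 26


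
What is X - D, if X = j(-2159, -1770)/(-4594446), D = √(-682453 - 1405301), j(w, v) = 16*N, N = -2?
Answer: 16/2297223 - I*√2087754 ≈ 6.9649e-6 - 1444.9*I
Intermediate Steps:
j(w, v) = -32 (j(w, v) = 16*(-2) = -32)
D = I*√2087754 (D = √(-2087754) = I*√2087754 ≈ 1444.9*I)
X = 16/2297223 (X = -32/(-4594446) = -32*(-1/4594446) = 16/2297223 ≈ 6.9649e-6)
X - D = 16/2297223 - I*√2087754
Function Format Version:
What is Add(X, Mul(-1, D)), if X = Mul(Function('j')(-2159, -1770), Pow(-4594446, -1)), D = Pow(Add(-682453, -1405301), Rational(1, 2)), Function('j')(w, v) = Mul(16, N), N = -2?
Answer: Add(Rational(16, 2297223), Mul(-1, I, Pow(2087754, Rational(1, 2)))) ≈ Add(6.9649e-6, Mul(-1444.9, I))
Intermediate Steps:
Function('j')(w, v) = -32 (Function('j')(w, v) = Mul(16, -2) = -32)
D = Mul(I, Pow(2087754, Rational(1, 2))) (D = Pow(-2087754, Rational(1, 2)) = Mul(I, Pow(2087754, Rational(1, 2))) ≈ Mul(1444.9, I))
X = Rational(16, 2297223) (X = Mul(-32, Pow(-4594446, -1)) = Mul(-32, Rational(-1, 4594446)) = Rational(16, 2297223) ≈ 6.9649e-6)
Add(X, Mul(-1, D)) = Add(Rational(16, 2297223), Mul(-1, Mul(I, Pow(2087754, Rational(1, 2))))) = Add(Rational(16, 2297223), Mul(-1, I, Pow(2087754, Rational(1, 2))))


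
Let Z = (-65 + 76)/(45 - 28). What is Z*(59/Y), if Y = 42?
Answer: 649/714 ≈ 0.90896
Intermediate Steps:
Z = 11/17 ≈ 0.64706
Z*(59/Y) = 11*(59/42)/17 = 11*(59*(1/42))/17 = (11/17)*(59/42) = 649/714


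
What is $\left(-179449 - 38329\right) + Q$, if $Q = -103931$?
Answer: $-321709$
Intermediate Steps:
$\left(-179449 - 38329\right) + Q = \left(-179449 - 38329\right) - 103931 = -217778 - 103931 = -321709$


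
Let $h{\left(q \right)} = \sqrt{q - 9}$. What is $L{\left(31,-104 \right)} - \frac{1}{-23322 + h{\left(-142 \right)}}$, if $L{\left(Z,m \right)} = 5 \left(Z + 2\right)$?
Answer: $\frac{89746136097}{543915835} + \frac{i \sqrt{151}}{543915835} \approx 165.0 + 2.2592 \cdot 10^{-8} i$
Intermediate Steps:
$h{\left(q \right)} = \sqrt{-9 + q}$
$L{\left(Z,m \right)} = 10 + 5 Z$ ($L{\left(Z,m \right)} = 5 \left(2 + Z\right) = 10 + 5 Z$)
$L{\left(31,-104 \right)} - \frac{1}{-23322 + h{\left(-142 \right)}} = \left(10 + 5 \cdot 31\right) - \frac{1}{-23322 + \sqrt{-9 - 142}} = \left(10 + 155\right) - \frac{1}{-23322 + \sqrt{-151}} = 165 - \frac{1}{-23322 + i \sqrt{151}}$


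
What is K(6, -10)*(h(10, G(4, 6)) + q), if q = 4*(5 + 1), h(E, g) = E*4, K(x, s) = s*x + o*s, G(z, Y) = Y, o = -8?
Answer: 1280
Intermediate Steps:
K(x, s) = -8*s + s*x (K(x, s) = s*x - 8*s = -8*s + s*x)
h(E, g) = 4*E
q = 24 (q = 4*6 = 24)
K(6, -10)*(h(10, G(4, 6)) + q) = (-10*(-8 + 6))*(4*10 + 24) = (-10*(-2))*(40 + 24) = 20*64 = 1280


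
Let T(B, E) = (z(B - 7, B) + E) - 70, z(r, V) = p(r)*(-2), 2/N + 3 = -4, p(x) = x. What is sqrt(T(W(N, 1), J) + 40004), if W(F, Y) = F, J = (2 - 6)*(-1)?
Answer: 2*sqrt(489419)/7 ≈ 199.88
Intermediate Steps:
J = 4 (J = -4*(-1) = 4)
N = -2/7 (N = 2/(-3 - 4) = 2/(-7) = 2*(-1/7) = -2/7 ≈ -0.28571)
z(r, V) = -2*r (z(r, V) = r*(-2) = -2*r)
T(B, E) = -56 + E - 2*B (T(B, E) = (-2*(B - 7) + E) - 70 = (-2*(-7 + B) + E) - 70 = ((14 - 2*B) + E) - 70 = (14 + E - 2*B) - 70 = -56 + E - 2*B)
sqrt(T(W(N, 1), J) + 40004) = sqrt((-56 + 4 - 2*(-2/7)) + 40004) = sqrt((-56 + 4 + 4/7) + 40004) = sqrt(-360/7 + 40004) = sqrt(279668/7) = 2*sqrt(489419)/7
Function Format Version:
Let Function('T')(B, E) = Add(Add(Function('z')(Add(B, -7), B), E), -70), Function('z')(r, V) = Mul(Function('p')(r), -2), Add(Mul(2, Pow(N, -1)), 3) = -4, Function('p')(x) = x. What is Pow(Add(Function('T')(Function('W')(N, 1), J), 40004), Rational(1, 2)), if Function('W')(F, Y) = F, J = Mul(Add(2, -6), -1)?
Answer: Mul(Rational(2, 7), Pow(489419, Rational(1, 2))) ≈ 199.88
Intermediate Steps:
J = 4 (J = Mul(-4, -1) = 4)
N = Rational(-2, 7) (N = Mul(2, Pow(Add(-3, -4), -1)) = Mul(2, Pow(-7, -1)) = Mul(2, Rational(-1, 7)) = Rational(-2, 7) ≈ -0.28571)
Function('z')(r, V) = Mul(-2, r) (Function('z')(r, V) = Mul(r, -2) = Mul(-2, r))
Function('T')(B, E) = Add(-56, E, Mul(-2, B)) (Function('T')(B, E) = Add(Add(Mul(-2, Add(B, -7)), E), -70) = Add(Add(Mul(-2, Add(-7, B)), E), -70) = Add(Add(Add(14, Mul(-2, B)), E), -70) = Add(Add(14, E, Mul(-2, B)), -70) = Add(-56, E, Mul(-2, B)))
Pow(Add(Function('T')(Function('W')(N, 1), J), 40004), Rational(1, 2)) = Pow(Add(Add(-56, 4, Mul(-2, Rational(-2, 7))), 40004), Rational(1, 2)) = Pow(Add(Add(-56, 4, Rational(4, 7)), 40004), Rational(1, 2)) = Pow(Add(Rational(-360, 7), 40004), Rational(1, 2)) = Pow(Rational(279668, 7), Rational(1, 2)) = Mul(Rational(2, 7), Pow(489419, Rational(1, 2)))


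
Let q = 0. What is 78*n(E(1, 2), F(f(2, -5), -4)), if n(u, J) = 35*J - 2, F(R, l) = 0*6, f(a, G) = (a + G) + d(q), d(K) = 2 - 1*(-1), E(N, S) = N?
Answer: -156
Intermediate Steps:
d(K) = 3 (d(K) = 2 + 1 = 3)
f(a, G) = 3 + G + a (f(a, G) = (a + G) + 3 = (G + a) + 3 = 3 + G + a)
F(R, l) = 0
n(u, J) = -2 + 35*J
78*n(E(1, 2), F(f(2, -5), -4)) = 78*(-2 + 35*0) = 78*(-2 + 0) = 78*(-2) = -156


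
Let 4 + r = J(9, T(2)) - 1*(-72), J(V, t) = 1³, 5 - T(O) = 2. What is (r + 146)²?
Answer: 46225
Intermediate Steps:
T(O) = 3 (T(O) = 5 - 1*2 = 5 - 2 = 3)
J(V, t) = 1
r = 69 (r = -4 + (1 - 1*(-72)) = -4 + (1 + 72) = -4 + 73 = 69)
(r + 146)² = (69 + 146)² = 215² = 46225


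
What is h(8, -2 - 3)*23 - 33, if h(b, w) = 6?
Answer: 105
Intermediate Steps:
h(8, -2 - 3)*23 - 33 = 6*23 - 33 = 138 - 33 = 105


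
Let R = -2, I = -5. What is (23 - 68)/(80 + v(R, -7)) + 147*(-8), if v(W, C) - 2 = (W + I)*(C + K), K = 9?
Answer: -80013/68 ≈ -1176.7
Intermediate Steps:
v(W, C) = 2 + (-5 + W)*(9 + C) (v(W, C) = 2 + (W - 5)*(C + 9) = 2 + (-5 + W)*(9 + C))
(23 - 68)/(80 + v(R, -7)) + 147*(-8) = (23 - 68)/(80 + (-43 - 5*(-7) + 9*(-2) - 7*(-2))) + 147*(-8) = -45/(80 + (-43 + 35 - 18 + 14)) - 1176 = -45/(80 - 12) - 1176 = -45/68 - 1176 = -80013/68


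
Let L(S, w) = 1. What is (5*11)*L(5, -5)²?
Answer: 55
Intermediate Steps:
(5*11)*L(5, -5)² = (5*11)*1² = 55*1 = 55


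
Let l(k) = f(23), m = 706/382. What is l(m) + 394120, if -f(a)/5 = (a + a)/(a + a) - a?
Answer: 394230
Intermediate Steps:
m = 353/191 (m = 706*(1/382) = 353/191 ≈ 1.8482)
f(a) = -5 + 5*a (f(a) = -5*((a + a)/(a + a) - a) = -5*((2*a)/((2*a)) - a) = -5*((2*a)*(1/(2*a)) - a) = -5*(1 - a) = -5 + 5*a)
l(k) = 110 (l(k) = -5 + 5*23 = -5 + 115 = 110)
l(m) + 394120 = 110 + 394120 = 394230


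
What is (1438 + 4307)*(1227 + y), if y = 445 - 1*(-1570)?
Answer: 18625290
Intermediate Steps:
y = 2015 (y = 445 + 1570 = 2015)
(1438 + 4307)*(1227 + y) = (1438 + 4307)*(1227 + 2015) = 5745*3242 = 18625290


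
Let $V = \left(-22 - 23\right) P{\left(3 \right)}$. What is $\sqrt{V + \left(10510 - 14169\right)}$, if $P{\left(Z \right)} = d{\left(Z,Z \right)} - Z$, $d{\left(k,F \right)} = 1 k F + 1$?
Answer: $i \sqrt{3974} \approx 63.04 i$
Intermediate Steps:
$d{\left(k,F \right)} = 1 + F k$ ($d{\left(k,F \right)} = k F + 1 = F k + 1 = 1 + F k$)
$P{\left(Z \right)} = 1 + Z^{2} - Z$ ($P{\left(Z \right)} = \left(1 + Z Z\right) - Z = \left(1 + Z^{2}\right) - Z = 1 + Z^{2} - Z$)
$V = -315$ ($V = \left(-22 - 23\right) \left(1 + 3^{2} - 3\right) = - 45 \left(1 + 9 - 3\right) = \left(-45\right) 7 = -315$)
$\sqrt{V + \left(10510 - 14169\right)} = \sqrt{-315 + \left(10510 - 14169\right)} = \sqrt{-315 - 3659} = \sqrt{-3974} = i \sqrt{3974}$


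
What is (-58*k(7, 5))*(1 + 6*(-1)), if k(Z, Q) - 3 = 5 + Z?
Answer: 4350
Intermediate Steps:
k(Z, Q) = 8 + Z (k(Z, Q) = 3 + (5 + Z) = 8 + Z)
(-58*k(7, 5))*(1 + 6*(-1)) = (-58*(8 + 7))*(1 + 6*(-1)) = (-58*15)*(1 - 6) = -870*(-5) = 4350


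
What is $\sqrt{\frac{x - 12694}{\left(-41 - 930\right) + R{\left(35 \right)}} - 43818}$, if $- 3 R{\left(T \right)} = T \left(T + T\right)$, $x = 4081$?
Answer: $\frac{i \sqrt{1260144619485}}{5363} \approx 209.32 i$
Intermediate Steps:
$R{\left(T \right)} = - \frac{2 T^{2}}{3}$ ($R{\left(T \right)} = - \frac{T \left(T + T\right)}{3} = - \frac{T 2 T}{3} = - \frac{2 T^{2}}{3}$)
$\sqrt{\frac{x - 12694}{\left(-41 - 930\right) + R{\left(35 \right)}} - 43818} = \sqrt{\frac{4081 - 12694}{\left(-41 - 930\right) - \frac{2 \cdot 35^{2}}{3}} - 43818} = \sqrt{- \frac{8613}{\left(-41 - 930\right) - \frac{2450}{3}} - 43818} = \sqrt{- \frac{8613}{-971 - \frac{2450}{3}} - 43818} = \sqrt{- \frac{8613}{- \frac{5363}{3}} - 43818} = \sqrt{\left(-8613\right) \left(- \frac{3}{5363}\right) - 43818} = \sqrt{\frac{25839}{5363} - 43818} = \sqrt{- \frac{234970095}{5363}} = \frac{i \sqrt{1260144619485}}{5363}$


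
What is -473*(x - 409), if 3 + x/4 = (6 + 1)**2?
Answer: 106425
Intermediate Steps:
x = 184 (x = -12 + 4*(6 + 1)**2 = -12 + 4*7**2 = -12 + 4*49 = -12 + 196 = 184)
-473*(x - 409) = -473*(184 - 409) = -473*(-225) = 106425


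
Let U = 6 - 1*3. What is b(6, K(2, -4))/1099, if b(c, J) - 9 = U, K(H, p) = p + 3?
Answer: 12/1099 ≈ 0.010919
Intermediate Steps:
U = 3 (U = 6 - 3 = 3)
K(H, p) = 3 + p
b(c, J) = 12 (b(c, J) = 9 + 3 = 12)
b(6, K(2, -4))/1099 = 12/1099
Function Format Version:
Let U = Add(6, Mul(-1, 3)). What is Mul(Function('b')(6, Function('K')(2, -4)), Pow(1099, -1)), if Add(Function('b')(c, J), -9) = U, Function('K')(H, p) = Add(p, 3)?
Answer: Rational(12, 1099) ≈ 0.010919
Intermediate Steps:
U = 3 (U = Add(6, -3) = 3)
Function('K')(H, p) = Add(3, p)
Function('b')(c, J) = 12 (Function('b')(c, J) = Add(9, 3) = 12)
Mul(Function('b')(6, Function('K')(2, -4)), Pow(1099, -1)) = Mul(12, Pow(1099, -1)) = Mul(12, Rational(1, 1099)) = Rational(12, 1099)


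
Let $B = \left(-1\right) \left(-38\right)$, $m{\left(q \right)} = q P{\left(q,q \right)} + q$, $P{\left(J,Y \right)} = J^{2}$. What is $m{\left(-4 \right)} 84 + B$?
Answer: $-5674$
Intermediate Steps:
$m{\left(q \right)} = q + q^{3}$ ($m{\left(q \right)} = q q^{2} + q = q^{3} + q = q + q^{3}$)
$B = 38$
$m{\left(-4 \right)} 84 + B = \left(-4 + \left(-4\right)^{3}\right) 84 + 38 = \left(-4 - 64\right) 84 + 38 = \left(-68\right) 84 + 38 = -5712 + 38 = -5674$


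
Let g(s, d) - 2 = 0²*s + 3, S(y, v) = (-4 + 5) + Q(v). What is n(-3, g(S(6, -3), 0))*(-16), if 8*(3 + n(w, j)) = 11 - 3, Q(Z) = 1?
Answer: 32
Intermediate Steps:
S(y, v) = 2 (S(y, v) = (-4 + 5) + 1 = 1 + 1 = 2)
g(s, d) = 5 (g(s, d) = 2 + (0²*s + 3) = 2 + (0*s + 3) = 2 + (0 + 3) = 2 + 3 = 5)
n(w, j) = -2 (n(w, j) = -3 + (11 - 3)/8 = -3 + (⅛)*8 = -3 + 1 = -2)
n(-3, g(S(6, -3), 0))*(-16) = -2*(-16) = 32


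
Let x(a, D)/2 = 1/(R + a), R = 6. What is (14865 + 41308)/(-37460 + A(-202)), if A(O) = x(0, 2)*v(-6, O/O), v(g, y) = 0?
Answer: -56173/37460 ≈ -1.4995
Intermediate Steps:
x(a, D) = 2/(6 + a)
A(O) = 0 (A(O) = (2/(6 + 0))*0 = (2/6)*0 = (2*(⅙))*0 = (⅓)*0 = 0)
(14865 + 41308)/(-37460 + A(-202)) = (14865 + 41308)/(-37460 + 0) = 56173/(-37460) = 56173*(-1/37460) = -56173/37460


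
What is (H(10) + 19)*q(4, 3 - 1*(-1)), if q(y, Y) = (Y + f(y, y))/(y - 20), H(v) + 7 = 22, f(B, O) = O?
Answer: -17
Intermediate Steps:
H(v) = 15 (H(v) = -7 + 22 = 15)
q(y, Y) = (Y + y)/(-20 + y) (q(y, Y) = (Y + y)/(y - 20) = (Y + y)/(-20 + y))
(H(10) + 19)*q(4, 3 - 1*(-1)) = (15 + 19)*(((3 - 1*(-1)) + 4)/(-20 + 4)) = 34*(((3 + 1) + 4)/(-16)) = 34*(-(4 + 4)/16) = 34*(-1/16*8) = 34*(-½) = -17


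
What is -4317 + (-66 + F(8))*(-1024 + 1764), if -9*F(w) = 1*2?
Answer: -479893/9 ≈ -53321.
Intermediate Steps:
F(w) = -2/9
-4317 + (-66 + F(8))*(-1024 + 1764) = -4317 + (-66 - 2/9)*(-1024 + 1764) = -4317 - 596/9*740 = -4317 - 441040/9 = -479893/9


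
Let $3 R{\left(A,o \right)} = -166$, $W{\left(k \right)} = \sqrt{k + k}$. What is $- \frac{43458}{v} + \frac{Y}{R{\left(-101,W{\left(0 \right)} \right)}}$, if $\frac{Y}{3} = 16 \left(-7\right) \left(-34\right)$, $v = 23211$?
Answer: $- \frac{133783570}{642171} \approx -208.33$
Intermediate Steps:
$W{\left(k \right)} = \sqrt{2} \sqrt{k}$ ($W{\left(k \right)} = \sqrt{2 k} = \sqrt{2} \sqrt{k}$)
$R{\left(A,o \right)} = - \frac{166}{3}$ ($R{\left(A,o \right)} = \frac{1}{3} \left(-166\right) = - \frac{166}{3}$)
$Y = 11424$ ($Y = 3 \cdot 16 \left(-7\right) \left(-34\right) = 3 \left(\left(-112\right) \left(-34\right)\right) = 3 \cdot 3808 = 11424$)
$- \frac{43458}{v} + \frac{Y}{R{\left(-101,W{\left(0 \right)} \right)}} = - \frac{43458}{23211} + \frac{11424}{- \frac{166}{3}} = \left(-43458\right) \frac{1}{23211} + 11424 \left(- \frac{3}{166}\right) = - \frac{14486}{7737} - \frac{17136}{83} = - \frac{133783570}{642171}$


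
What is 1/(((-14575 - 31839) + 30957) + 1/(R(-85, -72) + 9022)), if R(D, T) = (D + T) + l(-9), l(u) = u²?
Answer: -8946/138278321 ≈ -6.4696e-5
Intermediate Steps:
R(D, T) = 81 + D + T (R(D, T) = (D + T) + (-9)² = (D + T) + 81 = 81 + D + T)
1/(((-14575 - 31839) + 30957) + 1/(R(-85, -72) + 9022)) = 1/(((-14575 - 31839) + 30957) + 1/((81 - 85 - 72) + 9022)) = 1/((-46414 + 30957) + 1/(-76 + 9022)) = 1/(-15457 + 1/8946) = 1/(-138278321/8946) = -8946/138278321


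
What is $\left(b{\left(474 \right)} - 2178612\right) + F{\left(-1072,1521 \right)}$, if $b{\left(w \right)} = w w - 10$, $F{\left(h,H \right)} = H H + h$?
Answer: $358423$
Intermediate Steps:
$F{\left(h,H \right)} = h + H^{2}$ ($F{\left(h,H \right)} = H^{2} + h = h + H^{2}$)
$b{\left(w \right)} = -10 + w^{2}$ ($b{\left(w \right)} = w^{2} - 10 = -10 + w^{2}$)
$\left(b{\left(474 \right)} - 2178612\right) + F{\left(-1072,1521 \right)} = \left(\left(-10 + 474^{2}\right) - 2178612\right) - \left(1072 - 1521^{2}\right) = \left(\left(-10 + 224676\right) - 2178612\right) + \left(-1072 + 2313441\right) = \left(224666 - 2178612\right) + 2312369 = -1953946 + 2312369 = 358423$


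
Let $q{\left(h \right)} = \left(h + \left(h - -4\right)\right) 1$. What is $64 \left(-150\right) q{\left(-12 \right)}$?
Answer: $192000$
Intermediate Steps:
$q{\left(h \right)} = 4 + 2 h$ ($q{\left(h \right)} = \left(h + \left(h + 4\right)\right) 1 = \left(h + \left(4 + h\right)\right) 1 = \left(4 + 2 h\right) 1 = 4 + 2 h$)
$64 \left(-150\right) q{\left(-12 \right)} = 64 \left(-150\right) \left(4 + 2 \left(-12\right)\right) = - 9600 \left(4 - 24\right) = \left(-9600\right) \left(-20\right) = 192000$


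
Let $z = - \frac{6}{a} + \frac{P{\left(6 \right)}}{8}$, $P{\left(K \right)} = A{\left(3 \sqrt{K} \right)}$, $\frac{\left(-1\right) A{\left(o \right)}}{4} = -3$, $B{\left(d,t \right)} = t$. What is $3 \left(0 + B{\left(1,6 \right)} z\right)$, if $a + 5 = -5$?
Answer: $\frac{189}{5} \approx 37.8$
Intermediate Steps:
$A{\left(o \right)} = 12$ ($A{\left(o \right)} = \left(-4\right) \left(-3\right) = 12$)
$P{\left(K \right)} = 12$
$a = -10$ ($a = -5 - 5 = -10$)
$z = \frac{21}{10}$ ($z = - \frac{6}{-10} + \frac{12}{8} = \left(-6\right) \left(- \frac{1}{10}\right) + 12 \cdot \frac{1}{8} = \frac{3}{5} + \frac{3}{2} = \frac{21}{10} \approx 2.1$)
$3 \left(0 + B{\left(1,6 \right)} z\right) = 3 \left(0 + 6 \cdot \frac{21}{10}\right) = 3 \left(0 + \frac{63}{5}\right) = 3 \cdot \frac{63}{5} = \frac{189}{5}$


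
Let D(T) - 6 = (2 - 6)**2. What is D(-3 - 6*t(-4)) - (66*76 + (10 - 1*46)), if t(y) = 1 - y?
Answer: -4958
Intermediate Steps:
D(T) = 22 (D(T) = 6 + (2 - 6)**2 = 6 + (-4)**2 = 6 + 16 = 22)
D(-3 - 6*t(-4)) - (66*76 + (10 - 1*46)) = 22 - (66*76 + (10 - 1*46)) = 22 - (5016 + (10 - 46)) = 22 - (5016 - 36) = 22 - 1*4980 = 22 - 4980 = -4958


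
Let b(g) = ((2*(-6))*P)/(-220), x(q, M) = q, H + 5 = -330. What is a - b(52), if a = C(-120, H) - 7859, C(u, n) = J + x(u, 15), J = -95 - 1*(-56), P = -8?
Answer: -440966/55 ≈ -8017.6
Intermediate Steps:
H = -335 (H = -5 - 330 = -335)
J = -39 (J = -95 + 56 = -39)
C(u, n) = -39 + u
b(g) = -24/55 (b(g) = ((2*(-6))*(-8))/(-220) = -12*(-8)*(-1/220) = 96*(-1/220) = -24/55)
a = -8018 (a = (-39 - 120) - 7859 = -159 - 7859 = -8018)
a - b(52) = -8018 - 1*(-24/55) = -8018 + 24/55 = -440966/55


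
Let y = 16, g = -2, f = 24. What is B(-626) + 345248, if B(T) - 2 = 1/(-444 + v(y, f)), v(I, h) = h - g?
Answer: 144314499/418 ≈ 3.4525e+5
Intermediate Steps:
v(I, h) = 2 + h (v(I, h) = h - 1*(-2) = h + 2 = 2 + h)
B(T) = 835/418 (B(T) = 2 + 1/(-444 + (2 + 24)) = 2 + 1/(-444 + 26) = 2 + 1/(-418) = 2 - 1/418 = 835/418)
B(-626) + 345248 = 835/418 + 345248 = 144314499/418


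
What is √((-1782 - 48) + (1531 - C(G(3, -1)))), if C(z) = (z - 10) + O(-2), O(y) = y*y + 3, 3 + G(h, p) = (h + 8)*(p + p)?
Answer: I*√271 ≈ 16.462*I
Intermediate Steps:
G(h, p) = -3 + 2*p*(8 + h) (G(h, p) = -3 + (h + 8)*(p + p) = -3 + (8 + h)*(2*p) = -3 + 2*p*(8 + h))
O(y) = 3 + y² (O(y) = y² + 3 = 3 + y²)
C(z) = -3 + z (C(z) = (z - 10) + (3 + (-2)²) = (-10 + z) + (3 + 4) = (-10 + z) + 7 = -3 + z)
√((-1782 - 48) + (1531 - C(G(3, -1)))) = √((-1782 - 48) + (1531 - (-3 + (-3 + 16*(-1) + 2*3*(-1))))) = √(-1830 + (1531 - (-3 + (-3 - 16 - 6)))) = √(-1830 + (1531 - (-3 - 25))) = √(-1830 + (1531 - 1*(-28))) = √(-1830 + (1531 + 28)) = √(-1830 + 1559) = √(-271) = I*√271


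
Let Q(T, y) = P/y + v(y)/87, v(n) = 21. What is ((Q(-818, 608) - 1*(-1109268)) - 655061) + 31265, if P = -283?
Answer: 8559838353/17632 ≈ 4.8547e+5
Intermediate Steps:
Q(T, y) = 7/29 - 283/y (Q(T, y) = -283/y + 21/87 = -283/y + 21*(1/87) = -283/y + 7/29 = 7/29 - 283/y)
((Q(-818, 608) - 1*(-1109268)) - 655061) + 31265 = (((7/29 - 283/608) - 1*(-1109268)) - 655061) + 31265 = (((7/29 - 283*1/608) + 1109268) - 655061) + 31265 = (((7/29 - 283/608) + 1109268) - 655061) + 31265 = ((-3951/17632 + 1109268) - 655061) + 31265 = (19558609425/17632 - 655061) + 31265 = 8008573873/17632 + 31265 = 8559838353/17632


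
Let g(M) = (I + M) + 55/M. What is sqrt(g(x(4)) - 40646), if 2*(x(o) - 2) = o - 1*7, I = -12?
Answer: 7*I*sqrt(3310)/2 ≈ 201.36*I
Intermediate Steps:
x(o) = -3/2 + o/2 (x(o) = 2 + (o - 1*7)/2 = 2 + (o - 7)/2 = 2 + (-7 + o)/2 = 2 + (-7/2 + o/2) = -3/2 + o/2)
g(M) = -12 + M + 55/M (g(M) = (-12 + M) + 55/M = -12 + M + 55/M)
sqrt(g(x(4)) - 40646) = sqrt((-12 + (-3/2 + (1/2)*4) + 55/(-3/2 + (1/2)*4)) - 40646) = sqrt((-12 + (-3/2 + 2) + 55/(-3/2 + 2)) - 40646) = sqrt((-12 + 1/2 + 55/(1/2)) - 40646) = sqrt((-12 + 1/2 + 55*2) - 40646) = sqrt((-12 + 1/2 + 110) - 40646) = sqrt(197/2 - 40646) = sqrt(-81095/2) = 7*I*sqrt(3310)/2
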